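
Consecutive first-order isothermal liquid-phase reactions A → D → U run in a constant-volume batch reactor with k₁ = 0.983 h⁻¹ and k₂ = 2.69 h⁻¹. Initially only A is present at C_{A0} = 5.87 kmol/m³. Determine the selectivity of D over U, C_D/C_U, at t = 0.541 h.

Solving the coupled first-order balances gives C_D(t) = [k₁/(k₂−k₁)]·C_{A0}·(e^(−k₁t) − e^(−k₂t)).
e^(−k₁t) = e^(−0.983×0.541) = e^(−0.5318) = 0.5875; e^(−k₂t) = e^(−1.455) = 0.2333.
C_D = 0.983×5.87/(2.69−0.983) × (0.5875−0.2333) = 3.380×0.3542 = 1.197 kmol/m³.
C_A = C_{A0}e^(−k₁t) = 3.449 kmol/m³, so C_U = C_{A0}−C_A−C_D = 1.224 kmol/m³; C_D/C_U = 0.978.

0.978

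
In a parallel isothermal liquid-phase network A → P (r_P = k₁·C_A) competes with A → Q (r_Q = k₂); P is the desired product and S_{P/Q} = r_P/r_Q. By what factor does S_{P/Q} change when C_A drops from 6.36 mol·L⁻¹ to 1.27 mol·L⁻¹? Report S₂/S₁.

S_{P/Q} = (k₁/k₂)·C_A, so S₂/S₁ = (C_{A,2}/C_{A,1}).
= 1.27/6.36 = 0.200.
Selectivity toward P falls as C_A falls — high-concentration operation is favoured.

0.200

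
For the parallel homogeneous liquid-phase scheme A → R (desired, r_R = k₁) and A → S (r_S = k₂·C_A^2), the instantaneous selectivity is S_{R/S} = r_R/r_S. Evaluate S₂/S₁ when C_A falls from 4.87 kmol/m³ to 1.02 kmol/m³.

22.8

S_{R/S} = (k₁/k₂)·C_A^-2, so S₂/S₁ = (C_{A,2}/C_{A,1})^-2.
= (1.02/4.87)^(-2) = (0.2094)^(-2) = 22.8.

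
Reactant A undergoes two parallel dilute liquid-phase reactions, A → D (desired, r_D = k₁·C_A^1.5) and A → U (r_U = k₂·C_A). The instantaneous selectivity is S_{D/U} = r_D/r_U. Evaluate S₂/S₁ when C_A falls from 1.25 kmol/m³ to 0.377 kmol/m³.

S_{D/U} = (k₁/k₂)·C_A^0.5, so S₂/S₁ = (C_{A,2}/C_{A,1})^0.5.
= (0.377/1.25)^0.5 = (0.3016)^0.5 = 0.549.

0.549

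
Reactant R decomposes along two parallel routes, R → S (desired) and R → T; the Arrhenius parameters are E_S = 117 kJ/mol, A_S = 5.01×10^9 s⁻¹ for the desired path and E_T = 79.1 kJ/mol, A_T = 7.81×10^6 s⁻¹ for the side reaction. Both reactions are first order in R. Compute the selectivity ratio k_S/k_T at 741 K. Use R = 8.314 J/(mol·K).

1.37

k_S/k_T = (A_S/A_T)·exp[−(E_S−E_T)/(RT)] = (A_S/A_T)·exp[(E_T−E_S)/(RT)].
(E_T−E_S)/(RT) = (79.1−117)×10³/(8.314×741) = -37900/6161 = -6.152.
k_S/k_T = (5.01×10^9/7.81×10^6)·exp(-6.152) = 641.5 × 0.002129 = 1.37.
Since E_S > E_T, raising the temperature improves selectivity toward S.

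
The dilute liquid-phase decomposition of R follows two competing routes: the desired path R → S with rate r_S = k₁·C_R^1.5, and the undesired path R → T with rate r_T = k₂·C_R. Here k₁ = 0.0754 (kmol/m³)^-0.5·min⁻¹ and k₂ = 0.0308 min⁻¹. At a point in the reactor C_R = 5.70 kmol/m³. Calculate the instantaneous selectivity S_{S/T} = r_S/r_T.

S_{S/T} = r_S/r_T = (k₁·C_R^1.5)/(k₂·C_R) = (k₁/k₂)·C_R^0.5.
= (0.0754×5.700^1.5) / (0.0308×5.700) = 1.026/0.1756 = 5.84.
Since the desired path is higher order in R, keeping C_R high (PFR or concentrated feed) favours S.

5.84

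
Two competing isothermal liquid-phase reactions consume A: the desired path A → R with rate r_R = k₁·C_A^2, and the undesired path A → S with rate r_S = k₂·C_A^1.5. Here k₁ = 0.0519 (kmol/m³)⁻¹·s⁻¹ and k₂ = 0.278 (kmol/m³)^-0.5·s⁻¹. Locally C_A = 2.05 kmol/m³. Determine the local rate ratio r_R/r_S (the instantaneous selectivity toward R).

S_{R/S} = r_R/r_S = (k₁·C_A^2)/(k₂·C_A^1.5) = (k₁/k₂)·C_A^0.5.
= (0.0519×2.050^2) / (0.278×2.050^1.5) = 0.2181/0.8160 = 0.267.
Since the desired path is higher order in A, keeping C_A high (PFR or concentrated feed) favours R.

0.267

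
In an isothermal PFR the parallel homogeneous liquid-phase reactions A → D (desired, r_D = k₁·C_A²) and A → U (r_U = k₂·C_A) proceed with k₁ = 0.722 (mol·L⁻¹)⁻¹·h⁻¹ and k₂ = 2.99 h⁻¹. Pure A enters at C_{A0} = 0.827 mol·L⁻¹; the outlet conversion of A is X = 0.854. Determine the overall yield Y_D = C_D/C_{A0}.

0.0862

C_A = C_{A0}(1−X) = 0.1207 mol·L⁻¹.
Along a PFR/batch, dC_U/dC_A = −r_U/(r_D+r_U) = −k₂/(k₂+k₁·C_A).
Integrating from C_{A0} to C_A: C_U = (2.99/0.722)·ln[(2.99+0.722·0.827)/(2.99+0.722·0.121)] = 4.141·ln(3.587/3.077) = 0.6350 mol·L⁻¹.
Then C_D = (C_{A0}−C_A) − C_U = 0.7063 − 0.6350 = 0.07128 mol·L⁻¹.
Y_D = C_D/C_{A0} = 0.07128/0.827 = 0.0862.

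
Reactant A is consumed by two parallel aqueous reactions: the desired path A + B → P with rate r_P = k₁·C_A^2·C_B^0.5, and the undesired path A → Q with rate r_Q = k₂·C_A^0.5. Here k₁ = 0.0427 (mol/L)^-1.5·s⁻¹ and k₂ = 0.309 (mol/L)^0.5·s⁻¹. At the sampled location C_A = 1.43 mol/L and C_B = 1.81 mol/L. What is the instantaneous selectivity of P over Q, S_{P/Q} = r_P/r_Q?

S_{P/Q} = r_P/r_Q = (k₁·C_A^2·C_B^0.5)/(k₂·C_A^0.5) = (k₁/k₂)·C_A^1.5·C_B^0.5.
= (0.0427×1.430^2×1.810^0.5) / (0.309×1.430^0.5) = 0.1175/0.3695 = 0.318.

0.318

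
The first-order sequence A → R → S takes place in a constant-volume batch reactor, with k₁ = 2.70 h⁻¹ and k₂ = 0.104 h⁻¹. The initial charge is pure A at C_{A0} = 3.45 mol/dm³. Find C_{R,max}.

Evaluating C_R at t_opt = ln(k₂/k₁)/(k₂−k₁) gives C_{R,max}/C_{A0} = (k₁/k₂)^[k₂/(k₂−k₁)].
= (2.70/0.104)^(0.104/(0.104−2.70)) = (25.96)^(-0.04006) = 0.8777.
C_{R,max} = 0.8777×3.45 = 3.03 mol/dm³.

3.03 mol/dm³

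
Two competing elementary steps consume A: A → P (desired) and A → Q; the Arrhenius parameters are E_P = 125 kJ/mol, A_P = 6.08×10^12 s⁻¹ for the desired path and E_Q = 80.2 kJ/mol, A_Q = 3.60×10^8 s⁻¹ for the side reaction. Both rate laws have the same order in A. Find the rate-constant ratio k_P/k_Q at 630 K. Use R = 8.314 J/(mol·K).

k_P/k_Q = (A_P/A_Q)·exp[−(E_P−E_Q)/(RT)] = (A_P/A_Q)·exp[(E_Q−E_P)/(RT)].
(E_Q−E_P)/(RT) = (80.2−125)×10³/(8.314×630) = -44800/5238 = -8.553.
k_P/k_Q = (6.08×10^12/3.60×10^8)·exp(-8.553) = 16889 × 1.929×10^-4 = 3.26.

3.26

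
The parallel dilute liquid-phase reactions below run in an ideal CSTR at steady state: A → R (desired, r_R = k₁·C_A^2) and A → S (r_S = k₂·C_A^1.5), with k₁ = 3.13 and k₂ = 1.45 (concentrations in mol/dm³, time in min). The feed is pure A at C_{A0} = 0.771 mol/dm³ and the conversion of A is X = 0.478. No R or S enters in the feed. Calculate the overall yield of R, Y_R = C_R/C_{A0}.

Exit C_A = C_{A0}(1−X) = 0.771×0.522 = 0.4025 mol/dm³.
A CSTR operates uniformly at the exit composition, giving r_R = 0.5070 and r_S = 0.3702 (each k·C_A^n at C_A = 0.4025).
Fraction of consumed A going to R: r_R/(r_R+r_S) = 0.5780.
C_R = 0.5780·C_{A0}·X = 0.5780×0.771×0.478 = 0.213 mol/dm³; Y_R = C_R/C_{A0} = 0.276.

0.276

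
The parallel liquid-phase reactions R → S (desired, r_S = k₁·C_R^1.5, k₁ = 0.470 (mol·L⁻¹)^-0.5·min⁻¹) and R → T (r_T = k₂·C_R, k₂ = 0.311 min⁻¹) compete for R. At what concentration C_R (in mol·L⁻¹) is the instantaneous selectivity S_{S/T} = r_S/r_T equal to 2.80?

3.43 mol·L⁻¹

S_{S/T} = (k₁/k₂)·C_R^0.5 ⇒ C_R = (S·k₂/k₁)^(2).
= (2.80×0.311/0.470)^(2) = (1.853)^(2) = 3.43 mol·L⁻¹.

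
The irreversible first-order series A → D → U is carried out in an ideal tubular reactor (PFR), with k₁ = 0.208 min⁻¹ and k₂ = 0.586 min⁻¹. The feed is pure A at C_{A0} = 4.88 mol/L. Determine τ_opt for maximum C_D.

For first-order series the maximum of C_D occurs at τ_opt = ln(k₂/k₁)/(k₂−k₁).
= ln(0.586/0.208)/(0.586−0.208) = ln(2.817)/0.3780 = 1.036/0.3780 = 2.74 min.

2.74 min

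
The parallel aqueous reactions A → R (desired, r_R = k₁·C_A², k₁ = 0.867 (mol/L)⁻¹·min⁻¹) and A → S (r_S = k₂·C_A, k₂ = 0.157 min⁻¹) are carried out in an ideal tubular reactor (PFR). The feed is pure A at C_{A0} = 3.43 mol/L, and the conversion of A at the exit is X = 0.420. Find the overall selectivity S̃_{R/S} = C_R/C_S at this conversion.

14.6

C_A = C_{A0}(1−X) = 1.989 mol/L.
Along a PFR/batch, dC_S/dC_A = −r_S/(r_R+r_S) = −k₂/(k₂+k₁·C_A).
Integrating from C_{A0} to C_A: C_S = (0.157/0.867)·ln[(0.157+0.867·3.43)/(0.157+0.867·1.99)] = 0.1811·ln(3.131/1.882) = 0.09218 mol/L.
Then C_R = (C_{A0}−C_A) − C_S = 1.441 − 0.09218 = 1.348 mol/L.
S̃_{R/S} = C_R/C_S = 1.348/0.09218 = 14.6.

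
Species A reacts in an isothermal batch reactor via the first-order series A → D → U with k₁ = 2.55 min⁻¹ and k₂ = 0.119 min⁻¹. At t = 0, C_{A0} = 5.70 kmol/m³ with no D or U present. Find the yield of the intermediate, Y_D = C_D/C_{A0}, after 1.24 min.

0.861

Solving the coupled first-order balances gives C_D(t) = [k₁/(k₂−k₁)]·C_{A0}·(e^(−k₁t) − e^(−k₂t)).
e^(−k₁t) = e^(−2.55×1.24) = e^(−3.162) = 0.04234; e^(−k₂t) = e^(−0.1476) = 0.8628.
C_D = 2.55×5.70/(0.119−2.55) × (0.04234−0.8628) = (-5.979)×(-0.8205) = 4.906 kmol/m³.
Y_D = C_D/C_{A0} = 4.906/5.70 = 0.861.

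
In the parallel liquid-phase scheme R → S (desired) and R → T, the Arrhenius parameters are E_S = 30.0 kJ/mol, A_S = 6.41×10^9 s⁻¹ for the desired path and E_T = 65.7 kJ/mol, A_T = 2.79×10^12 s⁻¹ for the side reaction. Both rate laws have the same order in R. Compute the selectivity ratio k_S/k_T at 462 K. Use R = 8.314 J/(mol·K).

Since both paths have the same order in R, the concentration cancels and S_{S/T} = k_S/k_T = (A_S/A_T)·exp[(E_T−E_S)/(RT)].
(E_T−E_S)/(RT) = (65.7−30.0)×10³/(8.314×462) = 35700/3841 = 9.294.
k_S/k_T = (6.41×10^9/2.79×10^12)·exp(9.294) = 0.002297 × 10876 = 25.0.
Since E_S < E_T, lowering the temperature improves selectivity toward S.

25.0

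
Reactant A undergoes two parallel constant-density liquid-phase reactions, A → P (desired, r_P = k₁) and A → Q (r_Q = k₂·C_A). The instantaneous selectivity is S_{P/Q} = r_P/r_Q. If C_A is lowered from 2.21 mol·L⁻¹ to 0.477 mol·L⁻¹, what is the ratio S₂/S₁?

S_{P/Q} = (k₁/k₂)·C_A⁻¹, so S₂/S₁ = (C_{A,2}/C_{A,1})⁻¹.
= 2.21/0.477 = 4.63.

4.63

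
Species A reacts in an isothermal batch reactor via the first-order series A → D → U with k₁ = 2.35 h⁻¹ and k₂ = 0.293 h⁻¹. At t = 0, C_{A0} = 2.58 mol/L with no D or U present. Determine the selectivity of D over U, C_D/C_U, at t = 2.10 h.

1.59

For first-order series with pure A initially, C_D(t) = k₁C_{A0}/(k₂−k₁)·(e^(−k₁t) − e^(−k₂t)).
e^(−k₁t) = e^(−2.35×2.10) = e^(−4.935) = 0.007190; e^(−k₂t) = e^(−0.6153) = 0.5405.
C_D = 2.35×2.58/(0.293−2.35) × (0.007190−0.5405) = (-2.947)×(-0.5333) = 1.572 mol/L.
C_A = C_{A0}e^(−k₁t) = 0.01855 mol/L, so C_U = C_{A0}−C_A−C_D = 0.9896 mol/L; C_D/C_U = 1.59.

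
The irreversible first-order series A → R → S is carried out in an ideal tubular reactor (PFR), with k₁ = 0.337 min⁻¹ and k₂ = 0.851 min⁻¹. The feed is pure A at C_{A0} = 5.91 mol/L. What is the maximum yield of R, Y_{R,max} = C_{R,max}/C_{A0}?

0.216

For a first-order series the maximum intermediate yield is C_{R,max}/C_{A0} = (k₁/k₂)^[k₂/(k₂−k₁)].
= (0.337/0.851)^(0.851/(0.851−0.337)) = (0.3960)^(1.656) = 0.2157.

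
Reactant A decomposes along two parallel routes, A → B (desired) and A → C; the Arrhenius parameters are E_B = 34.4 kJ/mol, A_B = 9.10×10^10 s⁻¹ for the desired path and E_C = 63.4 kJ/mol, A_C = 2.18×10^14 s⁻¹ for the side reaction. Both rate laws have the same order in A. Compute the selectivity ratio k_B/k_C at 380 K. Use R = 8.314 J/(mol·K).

4.05

k_B/k_C = (A_B/A_C)·exp[−(E_B−E_C)/(RT)] = (A_B/A_C)·exp[(E_C−E_B)/(RT)].
(E_C−E_B)/(RT) = (63.4−34.4)×10³/(8.314×380) = 29000/3159 = 9.179.
k_B/k_C = (9.10×10^10/2.18×10^14)·exp(9.179) = 4.174×10^-4 × 9693 = 4.05.
Since E_B < E_C, lowering the temperature improves selectivity toward B.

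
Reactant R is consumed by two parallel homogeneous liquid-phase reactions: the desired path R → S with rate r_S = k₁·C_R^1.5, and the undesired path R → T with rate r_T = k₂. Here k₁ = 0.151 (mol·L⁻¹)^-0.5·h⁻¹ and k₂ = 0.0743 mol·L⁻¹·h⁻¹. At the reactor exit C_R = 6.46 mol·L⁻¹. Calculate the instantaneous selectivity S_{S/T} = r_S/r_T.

33.4

S_{S/T} = r_S/r_T = (k₁·C_R^1.5)/(k₂) = (k₁/k₂)·C_R^1.5.
= (0.151×6.460^1.5) / (0.0743) = 2.479/0.07430 = 33.4.
Since the desired path is higher order in R, keeping C_R high (PFR or concentrated feed) favours S.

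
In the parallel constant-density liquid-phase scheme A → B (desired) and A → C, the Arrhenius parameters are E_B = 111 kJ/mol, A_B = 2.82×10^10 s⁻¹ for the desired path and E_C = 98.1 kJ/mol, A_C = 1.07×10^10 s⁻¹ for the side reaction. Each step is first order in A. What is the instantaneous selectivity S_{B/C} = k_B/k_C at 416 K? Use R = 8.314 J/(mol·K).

0.0632

k_B/k_C = (A_B/A_C)·exp[−(E_B−E_C)/(RT)] = (A_B/A_C)·exp[(E_C−E_B)/(RT)].
(E_C−E_B)/(RT) = (98.1−111)×10³/(8.314×416) = -12900/3459 = -3.730.
k_B/k_C = (2.82×10^10/1.07×10^10)·exp(-3.730) = 2.636 × 0.02400 = 0.0632.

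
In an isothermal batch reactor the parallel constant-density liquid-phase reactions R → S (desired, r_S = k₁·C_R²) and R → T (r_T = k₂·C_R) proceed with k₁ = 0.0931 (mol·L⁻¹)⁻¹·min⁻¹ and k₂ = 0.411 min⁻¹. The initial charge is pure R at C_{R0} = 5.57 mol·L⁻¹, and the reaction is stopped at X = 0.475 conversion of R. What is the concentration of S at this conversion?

C_R = C_{R0}(1−X) = 2.924 mol·L⁻¹.
Along a PFR/batch, dC_T/dC_R = −r_T/(r_S+r_T) = −k₂/(k₂+k₁·C_R).
Integrating from C_{R0} to C_R: C_T = (0.411/0.0931)·ln[(0.411+0.0931·5.57)/(0.411+0.0931·2.92)] = 4.415·ln(0.9296/0.6832) = 1.359 mol·L⁻¹.
Then C_S = (C_{R0}−C_R) − C_T = 2.646 − 1.359 = 1.287 mol·L⁻¹.

1.29 mol·L⁻¹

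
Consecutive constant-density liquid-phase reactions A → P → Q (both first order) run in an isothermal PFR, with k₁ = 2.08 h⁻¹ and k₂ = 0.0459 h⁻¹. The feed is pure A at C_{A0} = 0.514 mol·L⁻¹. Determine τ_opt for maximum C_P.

Setting dC_P/dτ = 0 gives τ_opt = ln(k₂/k₁)/(k₂−k₁).
= ln(0.0459/2.08)/(0.0459−2.08) = ln(0.02207)/-2.034 = -3.814/-2.034 = 1.87 h.

1.87 h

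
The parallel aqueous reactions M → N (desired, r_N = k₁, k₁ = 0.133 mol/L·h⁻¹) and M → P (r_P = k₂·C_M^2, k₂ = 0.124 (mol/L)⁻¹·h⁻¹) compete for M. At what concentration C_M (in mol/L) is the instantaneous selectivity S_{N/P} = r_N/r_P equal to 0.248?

S_{N/P} = (k₁/k₂)·C_M^-2 ⇒ C_M = (S·k₂/k₁)^(-0.5).
= (0.248×0.124/0.133)^(-0.5) = (0.2312)^(-0.5) = 2.08 mol/L.

2.08 mol/L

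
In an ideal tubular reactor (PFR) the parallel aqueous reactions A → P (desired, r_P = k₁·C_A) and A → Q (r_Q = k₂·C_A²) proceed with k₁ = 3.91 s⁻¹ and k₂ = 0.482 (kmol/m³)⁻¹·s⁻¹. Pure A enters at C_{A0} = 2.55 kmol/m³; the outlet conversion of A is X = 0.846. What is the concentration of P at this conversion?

C_A = C_{A0}(1−X) = 0.3927 kmol/m³.
Along a PFR/batch, dC_P/dC_A = −r_P/(r_P+r_Q) = −k₁/(k₁+k₂·C_A).
Integrating from C_{A0} to C_A: C_P = (3.91/0.482)·ln[(3.91+0.482·2.55)/(3.91+0.482·0.393)] = 8.112·ln(5.139/4.099) = 1.834 kmol/m³.

1.83 kmol/m³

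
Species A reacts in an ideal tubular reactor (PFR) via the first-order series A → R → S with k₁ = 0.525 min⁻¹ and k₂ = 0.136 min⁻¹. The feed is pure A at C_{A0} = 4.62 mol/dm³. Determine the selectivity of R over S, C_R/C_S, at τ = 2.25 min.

5.11

The intermediate concentration in a first-order A→B→C sequence is C_R = k₁C_{A0}(e^(−k₁τ) − e^(−k₂τ))/(k₂−k₁).
e^(−k₁τ) = e^(−0.525×2.25) = e^(−1.181) = 0.3069; e^(−k₂τ) = e^(−0.3060) = 0.7364.
C_R = 0.525×4.62/(0.136−0.525) × (0.3069−0.7364) = (-6.235)×(-0.4295) = 2.678 mol/dm³.
C_A = C_{A0}e^(−k₁τ) = 1.418 mol/dm³, so C_S = C_{A0}−C_A−C_R = 0.5242 mol/dm³; C_R/C_S = 5.11.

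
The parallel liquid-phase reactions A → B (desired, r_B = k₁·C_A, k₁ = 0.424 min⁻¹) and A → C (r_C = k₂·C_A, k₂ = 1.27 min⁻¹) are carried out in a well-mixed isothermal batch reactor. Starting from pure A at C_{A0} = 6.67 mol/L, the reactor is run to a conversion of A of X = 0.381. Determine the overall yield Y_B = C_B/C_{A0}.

0.0954

C_A = C_{A0}(1−X) = 4.129 mol/L.
Both paths are first order in A, so the instantaneous fraction to B is constant: dC_B/d(−C_A) = k₁/(k₁+k₂) = 0.2503.
C_B = 0.2503·(C_{A0}−C_A) = 0.2503×2.541 = 0.636 mol/L.
Y_B = C_B/C_{A0} = 0.6361/6.67 = 0.0954.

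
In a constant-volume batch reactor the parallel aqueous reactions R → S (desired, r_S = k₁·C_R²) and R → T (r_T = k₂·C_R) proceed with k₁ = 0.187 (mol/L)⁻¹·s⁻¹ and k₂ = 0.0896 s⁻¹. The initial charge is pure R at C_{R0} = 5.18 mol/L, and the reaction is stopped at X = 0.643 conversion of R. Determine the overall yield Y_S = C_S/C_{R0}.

C_R = C_{R0}(1−X) = 1.849 mol/L.
Along a PFR/batch, dC_T/dC_R = −r_T/(r_S+r_T) = −k₂/(k₂+k₁·C_R).
Integrating from C_{R0} to C_R: C_T = (0.0896/0.187)·ln[(0.0896+0.187·5.18)/(0.0896+0.187·1.85)] = 0.4791·ln(1.058/0.4354) = 0.4255 mol/L.
Then C_S = (C_{R0}−C_R) − C_T = 3.331 − 0.4255 = 2.905 mol/L.
Y_S = C_S/C_{R0} = 2.905/5.18 = 0.561.

0.561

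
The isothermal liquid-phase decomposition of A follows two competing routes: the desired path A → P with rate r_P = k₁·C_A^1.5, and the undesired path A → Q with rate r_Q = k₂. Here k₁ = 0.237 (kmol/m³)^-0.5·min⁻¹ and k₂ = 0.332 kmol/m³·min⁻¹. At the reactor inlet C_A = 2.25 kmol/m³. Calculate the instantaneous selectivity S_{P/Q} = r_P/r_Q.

S_{P/Q} = r_P/r_Q = (k₁·C_A^1.5)/(k₂) = (k₁/k₂)·C_A^1.5.
= (0.237×2.250^1.5) / (0.332) = 0.7999/0.3320 = 2.41.

2.41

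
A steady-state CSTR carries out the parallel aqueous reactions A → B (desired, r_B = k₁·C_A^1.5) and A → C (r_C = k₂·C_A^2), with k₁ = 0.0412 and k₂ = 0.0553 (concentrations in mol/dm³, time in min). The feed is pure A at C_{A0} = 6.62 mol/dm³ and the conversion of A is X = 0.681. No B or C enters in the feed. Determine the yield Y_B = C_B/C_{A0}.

0.231

Exit C_A = C_{A0}(1−X) = 6.62×0.319 = 2.112 mol/dm³.
Rates in a CSTR are evaluated at the outlet concentration: r_B = 0.0412×2.112^1.5 = 0.1264, r_C = 0.0553×2.112^2 = 0.2466.
Fraction of consumed A going to B: r_B/(r_B+r_C) = 0.3389.
C_B = 0.3389·C_{A0}·X = 0.3389×6.62×0.681 = 1.53 mol/dm³; Y_B = C_B/C_{A0} = 0.231.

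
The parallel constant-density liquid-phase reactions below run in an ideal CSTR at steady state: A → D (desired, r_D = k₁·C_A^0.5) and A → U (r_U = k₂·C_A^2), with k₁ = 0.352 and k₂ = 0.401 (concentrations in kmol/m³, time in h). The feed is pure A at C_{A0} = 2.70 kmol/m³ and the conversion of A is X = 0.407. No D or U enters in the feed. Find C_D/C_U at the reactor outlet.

Exit C_A = C_{A0}(1−X) = 2.70×0.593 = 1.601 kmol/m³.
A CSTR operates uniformly at the exit composition, giving r_D = 0.4454 and r_U = 1.028 (each k·C_A^n at C_A = 1.601).
Overall selectivity = C_D/C_U = r_Dτ/(r_Uτ) = r_D/r_U = 0.433.

0.433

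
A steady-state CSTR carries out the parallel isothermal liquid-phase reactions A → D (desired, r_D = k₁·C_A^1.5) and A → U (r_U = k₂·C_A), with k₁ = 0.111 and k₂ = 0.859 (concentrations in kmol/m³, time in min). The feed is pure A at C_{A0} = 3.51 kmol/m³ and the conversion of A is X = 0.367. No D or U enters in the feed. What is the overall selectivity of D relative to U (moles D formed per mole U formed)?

Exit C_A = C_{A0}(1−X) = 3.51×0.633 = 2.222 kmol/m³.
Rates in a CSTR are evaluated at the outlet concentration: r_D = 0.111×2.222^1.5 = 0.3676, r_U = 0.859×2.222 = 1.909.
Overall selectivity = C_D/C_U = r_Dτ/(r_Uτ) = r_D/r_U = 0.193.

0.193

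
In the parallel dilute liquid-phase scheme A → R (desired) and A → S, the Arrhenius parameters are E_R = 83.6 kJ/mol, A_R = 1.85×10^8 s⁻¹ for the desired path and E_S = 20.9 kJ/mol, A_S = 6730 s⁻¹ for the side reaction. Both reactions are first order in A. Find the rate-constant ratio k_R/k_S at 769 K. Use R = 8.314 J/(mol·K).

Since both paths have the same order in A, the concentration cancels and S_{R/S} = k_R/k_S = (A_R/A_S)·exp[(E_S−E_R)/(RT)].
(E_S−E_R)/(RT) = (20.9−83.6)×10³/(8.314×769) = -62700/6393 = -9.807.
k_R/k_S = (1.85×10^8/6730)·exp(-9.807) = 27489 × 5.507×10^-5 = 1.51.
Since E_R > E_S, raising the temperature improves selectivity toward R.

1.51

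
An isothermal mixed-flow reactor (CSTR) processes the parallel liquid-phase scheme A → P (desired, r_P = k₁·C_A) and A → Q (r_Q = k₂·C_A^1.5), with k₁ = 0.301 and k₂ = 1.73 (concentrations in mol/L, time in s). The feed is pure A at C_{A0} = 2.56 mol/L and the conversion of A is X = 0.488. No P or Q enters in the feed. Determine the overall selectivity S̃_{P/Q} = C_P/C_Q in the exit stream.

0.152

Exit C_A = C_{A0}(1−X) = 2.56×0.512 = 1.311 mol/L.
Rates in a CSTR are evaluated at the outlet concentration: r_P = 0.301×1.311 = 0.3945, r_Q = 1.73×1.311^1.5 = 2.596.
Overall selectivity = C_P/C_Q = r_Pτ/(r_Qτ) = r_P/r_Q = 0.152.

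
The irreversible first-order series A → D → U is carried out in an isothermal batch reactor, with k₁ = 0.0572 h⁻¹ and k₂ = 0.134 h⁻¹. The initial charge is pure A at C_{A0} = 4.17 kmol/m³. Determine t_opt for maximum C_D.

Setting dC_D/dt = 0 gives t_opt = ln(k₂/k₁)/(k₂−k₁).
= ln(0.134/0.0572)/(0.134−0.0572) = ln(2.343)/0.07680 = 0.8513/0.07680 = 11.1 h.

11.1 h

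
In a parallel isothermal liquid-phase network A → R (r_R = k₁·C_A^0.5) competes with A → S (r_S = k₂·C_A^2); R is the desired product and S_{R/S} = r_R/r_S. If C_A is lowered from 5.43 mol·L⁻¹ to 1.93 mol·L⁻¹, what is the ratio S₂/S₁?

4.72

S_{R/S} = (k₁/k₂)·C_A^-1.5, so S₂/S₁ = (C_{A,2}/C_{A,1})^-1.5.
= (1.93/5.43)^(-1.5) = (0.3554)^(-1.5) = 4.72.
Selectivity toward R rises as C_A falls — low-concentration operation is favoured.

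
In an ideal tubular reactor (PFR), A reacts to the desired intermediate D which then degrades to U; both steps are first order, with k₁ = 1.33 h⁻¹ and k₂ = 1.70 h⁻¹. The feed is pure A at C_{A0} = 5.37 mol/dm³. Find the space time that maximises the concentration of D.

0.663 h

For first-order series the maximum of C_D occurs at τ_opt = ln(k₂/k₁)/(k₂−k₁).
= ln(1.70/1.33)/(1.70−1.33) = ln(1.278)/0.3700 = 0.2454/0.3700 = 0.663 h.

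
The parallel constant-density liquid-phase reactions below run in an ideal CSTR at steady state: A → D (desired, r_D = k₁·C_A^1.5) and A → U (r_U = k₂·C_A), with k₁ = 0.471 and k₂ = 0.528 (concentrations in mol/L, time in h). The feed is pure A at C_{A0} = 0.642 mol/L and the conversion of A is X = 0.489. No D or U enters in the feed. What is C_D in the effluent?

Exit C_A = C_{A0}(1−X) = 0.642×0.511 = 0.3281 mol/L.
In a CSTR the entire volume is at exit conditions, so r_D = 0.471×0.3281^1.5 = 0.08850 and r_U = 0.528×0.3281 = 0.1732.
Fraction of consumed A going to D: r_D/(r_D+r_U) = 0.3382.
C_D = 0.3382·C_{A0}·X = 0.3382×0.642×0.489 = 0.106 mol/L.

0.106 mol/L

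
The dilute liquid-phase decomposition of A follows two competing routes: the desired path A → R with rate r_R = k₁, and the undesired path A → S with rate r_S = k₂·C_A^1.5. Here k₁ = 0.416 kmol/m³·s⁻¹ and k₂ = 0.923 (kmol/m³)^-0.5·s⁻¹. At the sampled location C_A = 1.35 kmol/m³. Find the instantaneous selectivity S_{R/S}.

0.287

S_{R/S} = r_R/r_S = (k₁)/(k₂·C_A^1.5) = (k₁/k₂)·C_A^-1.5.
= (0.416) / (0.923×1.350^1.5) = 0.4160/1.448 = 0.287.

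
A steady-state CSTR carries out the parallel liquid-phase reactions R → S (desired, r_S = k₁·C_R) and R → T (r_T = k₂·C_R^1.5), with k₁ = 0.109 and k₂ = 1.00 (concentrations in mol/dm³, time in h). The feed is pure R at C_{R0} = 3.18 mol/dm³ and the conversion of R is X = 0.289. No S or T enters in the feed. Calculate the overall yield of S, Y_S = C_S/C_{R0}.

0.0195

Exit C_R = C_{R0}(1−X) = 3.18×0.711 = 2.261 mol/dm³.
A CSTR operates uniformly at the exit composition, giving r_S = 0.2464 and r_T = 3.400 (each k·C_R^n at C_R = 2.261).
Fraction of consumed R going to S: r_S/(r_S+r_T) = 0.06759.
C_S = 0.06759·C_{R0}·X = 0.06759×3.18×0.289 = 0.0621 mol/dm³; Y_S = C_S/C_{R0} = 0.0195.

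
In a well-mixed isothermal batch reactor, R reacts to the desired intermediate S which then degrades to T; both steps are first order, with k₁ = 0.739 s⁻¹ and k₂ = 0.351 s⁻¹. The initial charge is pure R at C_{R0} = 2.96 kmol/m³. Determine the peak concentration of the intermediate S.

At the optimum, C_{S,max}/C_{R0} = (k₁/k₂)^[k₂/(k₂−k₁)].
= (0.739/0.351)^(0.351/(0.351−0.739)) = (2.105)^(-0.9046) = 0.5099.
C_{S,max} = 0.5099×2.96 = 1.51 kmol/m³.

1.51 kmol/m³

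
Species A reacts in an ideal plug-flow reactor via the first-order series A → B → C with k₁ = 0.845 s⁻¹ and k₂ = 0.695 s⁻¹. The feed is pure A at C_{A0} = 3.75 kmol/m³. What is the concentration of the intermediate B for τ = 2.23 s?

For first-order series with pure A initially, C_B(τ) = k₁C_{A0}/(k₂−k₁)·(e^(−k₁τ) − e^(−k₂τ)).
e^(−k₁τ) = e^(−0.845×2.23) = e^(−1.884) = 0.1519; e^(−k₂τ) = e^(−1.550) = 0.2123.
C_B = 0.845×3.75/(0.695−0.845) × (0.1519−0.2123) = (-21.12)×(-0.06035) = 1.275 kmol/m³.

1.27 kmol/m³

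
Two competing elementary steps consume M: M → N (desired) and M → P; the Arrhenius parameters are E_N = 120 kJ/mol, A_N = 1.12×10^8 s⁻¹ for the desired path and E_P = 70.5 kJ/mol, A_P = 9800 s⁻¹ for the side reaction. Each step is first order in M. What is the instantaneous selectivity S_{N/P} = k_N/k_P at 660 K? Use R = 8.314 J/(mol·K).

1.38

k_N/k_P = (A_N/A_P)·exp[−(E_N−E_P)/(RT)] = (A_N/A_P)·exp[(E_P−E_N)/(RT)].
(E_P−E_N)/(RT) = (70.5−120)×10³/(8.314×660) = -49500/5487 = -9.021.
k_N/k_P = (1.12×10^8/9800)·exp(-9.021) = 11429 × 1.209×10^-4 = 1.38.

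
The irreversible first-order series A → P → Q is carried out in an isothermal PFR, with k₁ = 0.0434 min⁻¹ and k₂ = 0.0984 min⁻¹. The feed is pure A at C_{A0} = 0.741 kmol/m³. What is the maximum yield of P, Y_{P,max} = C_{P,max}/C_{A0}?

0.231

At the optimum, C_{P,max}/C_{A0} = (k₁/k₂)^[k₂/(k₂−k₁)].
= (0.0434/0.0984)^(0.0984/(0.0984−0.0434)) = (0.4411)^(1.789) = 0.2312.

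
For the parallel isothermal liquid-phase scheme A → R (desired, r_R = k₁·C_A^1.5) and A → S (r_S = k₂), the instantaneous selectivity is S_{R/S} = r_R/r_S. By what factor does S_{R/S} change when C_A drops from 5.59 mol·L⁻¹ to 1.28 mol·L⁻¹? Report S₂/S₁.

S_{R/S} = (k₁/k₂)·C_A^1.5, so S₂/S₁ = (C_{A,2}/C_{A,1})^1.5.
= (1.28/5.59)^1.5 = (0.2290)^1.5 = 0.110.

0.110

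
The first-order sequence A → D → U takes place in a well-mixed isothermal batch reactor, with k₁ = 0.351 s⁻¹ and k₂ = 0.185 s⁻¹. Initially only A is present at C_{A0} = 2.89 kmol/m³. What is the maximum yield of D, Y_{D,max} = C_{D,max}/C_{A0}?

For a first-order series the maximum intermediate yield is C_{D,max}/C_{A0} = (k₁/k₂)^[k₂/(k₂−k₁)].
= (0.351/0.185)^(0.185/(0.185−0.351)) = (1.897)^(-1.114) = 0.4898.

0.490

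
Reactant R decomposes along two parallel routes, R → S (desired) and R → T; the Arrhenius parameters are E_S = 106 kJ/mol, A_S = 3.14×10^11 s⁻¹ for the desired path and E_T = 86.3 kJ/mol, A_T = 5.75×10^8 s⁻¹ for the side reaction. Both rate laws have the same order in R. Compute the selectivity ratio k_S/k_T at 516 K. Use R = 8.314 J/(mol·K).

5.53

k_S/k_T = (A_S/A_T)·exp[−(E_S−E_T)/(RT)] = (A_S/A_T)·exp[(E_T−E_S)/(RT)].
(E_T−E_S)/(RT) = (86.3−106)×10³/(8.314×516) = -19700/4290 = -4.592.
k_S/k_T = (3.14×10^11/5.75×10^8)·exp(-4.592) = 546.1 × 0.01013 = 5.53.
Since E_S > E_T, raising the temperature improves selectivity toward S.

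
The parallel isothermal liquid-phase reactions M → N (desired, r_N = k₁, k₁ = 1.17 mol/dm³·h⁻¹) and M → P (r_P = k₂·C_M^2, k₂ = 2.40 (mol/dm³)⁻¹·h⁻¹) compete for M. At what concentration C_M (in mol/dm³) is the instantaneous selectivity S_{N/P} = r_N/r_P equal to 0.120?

S_{N/P} = (k₁/k₂)·C_M^-2 ⇒ C_M = (S·k₂/k₁)^(-0.5).
= (0.120×2.40/1.17)^(-0.5) = (0.2462)^(-0.5) = 2.02 mol/dm³.

2.02 mol/dm³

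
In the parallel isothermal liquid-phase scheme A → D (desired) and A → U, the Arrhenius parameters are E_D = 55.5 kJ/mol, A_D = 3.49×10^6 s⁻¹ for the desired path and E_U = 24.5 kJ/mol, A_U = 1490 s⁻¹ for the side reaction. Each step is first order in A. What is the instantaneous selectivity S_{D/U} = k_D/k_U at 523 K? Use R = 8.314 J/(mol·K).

With equal orders, S_{D/U} = k_D/k_U = (A_D/A_U)·exp[(E_U−E_D)/(RT)].
(E_U−E_D)/(RT) = (24.5−55.5)×10³/(8.314×523) = -31000/4348 = -7.129.
k_D/k_U = (3.49×10^6/1490)·exp(-7.129) = 2342 × 8.012×10^-4 = 1.88.
Since E_D > E_U, raising the temperature improves selectivity toward D.

1.88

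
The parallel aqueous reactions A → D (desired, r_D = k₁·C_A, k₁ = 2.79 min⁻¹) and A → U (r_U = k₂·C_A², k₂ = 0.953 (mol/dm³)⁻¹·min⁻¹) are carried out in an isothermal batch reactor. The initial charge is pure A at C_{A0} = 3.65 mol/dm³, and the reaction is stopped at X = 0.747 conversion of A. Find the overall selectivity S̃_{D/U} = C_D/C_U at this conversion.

C_A = C_{A0}(1−X) = 0.9234 mol/dm³.
Along a PFR/batch, dC_D/dC_A = −r_D/(r_D+r_U) = −k₁/(k₁+k₂·C_A).
Integrating from C_{A0} to C_A: C_D = (2.79/0.953)·ln[(2.79+0.953·3.65)/(2.79+0.953·0.923)] = 2.928·ln(6.268/3.670) = 1.567 mol/dm³.
C_U = (C_{A0}−C_A)−C_D = 1.159 mol/dm³; S̃_{D/U} = 1.567/1.159 = 1.35.

1.35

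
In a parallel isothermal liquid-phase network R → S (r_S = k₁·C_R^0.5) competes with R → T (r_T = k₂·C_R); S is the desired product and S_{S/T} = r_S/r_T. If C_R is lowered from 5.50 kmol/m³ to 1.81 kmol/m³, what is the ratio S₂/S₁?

S_{S/T} = (k₁/k₂)·C_R^-0.5, so S₂/S₁ = (C_{R,2}/C_{R,1})^-0.5.
= (1.81/5.50)^(-0.5) = (0.3291)^(-0.5) = 1.74.
Selectivity toward S rises as C_R falls — low-concentration operation is favoured.

1.74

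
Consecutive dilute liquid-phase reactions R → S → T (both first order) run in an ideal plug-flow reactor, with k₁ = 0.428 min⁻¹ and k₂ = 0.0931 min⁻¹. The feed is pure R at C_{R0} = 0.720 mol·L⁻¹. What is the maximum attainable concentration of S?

0.471 mol·L⁻¹

Evaluating C_S at τ_opt = ln(k₂/k₁)/(k₂−k₁) gives C_{S,max}/C_{R0} = (k₁/k₂)^[k₂/(k₂−k₁)].
= (0.428/0.0931)^(0.0931/(0.0931−0.428)) = (4.597)^(-0.2780) = 0.6544.
C_{S,max} = 0.6544×0.720 = 0.471 mol·L⁻¹.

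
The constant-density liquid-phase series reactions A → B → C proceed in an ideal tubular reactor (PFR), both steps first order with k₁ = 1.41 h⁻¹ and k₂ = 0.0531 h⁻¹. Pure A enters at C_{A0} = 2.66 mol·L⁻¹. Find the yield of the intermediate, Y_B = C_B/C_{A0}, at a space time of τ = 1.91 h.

0.869

The intermediate concentration in a first-order A→B→C sequence is C_B = k₁C_{A0}(e^(−k₁τ) − e^(−k₂τ))/(k₂−k₁).
e^(−k₁τ) = e^(−1.41×1.91) = e^(−2.693) = 0.06767; e^(−k₂τ) = e^(−0.1014) = 0.9036.
C_B = 1.41×2.66/(0.0531−1.41) × (0.06767−0.9036) = (-2.764)×(-0.8359) = 2.310 mol·L⁻¹.
Y_B = C_B/C_{A0} = 2.310/2.66 = 0.869.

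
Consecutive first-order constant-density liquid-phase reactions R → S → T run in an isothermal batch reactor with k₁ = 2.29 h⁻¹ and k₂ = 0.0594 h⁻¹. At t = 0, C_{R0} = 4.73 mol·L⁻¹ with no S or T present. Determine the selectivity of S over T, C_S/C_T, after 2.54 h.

Solving the coupled first-order balances gives C_S(t) = [k₁/(k₂−k₁)]·C_{R0}·(e^(−k₁t) − e^(−k₂t)).
e^(−k₁t) = e^(−2.29×2.54) = e^(−5.817) = 0.002978; e^(−k₂t) = e^(−0.1509) = 0.8600.
C_S = 2.29×4.73/(0.0594−2.29) × (0.002978−0.8600) = (-4.856)×(-0.8570) = 4.161 mol·L⁻¹.
C_R = C_{R0}e^(−k₁t) = 0.01408 mol·L⁻¹, so C_T = C_{R0}−C_R−C_S = 0.5545 mol·L⁻¹; C_S/C_T = 7.51.

7.51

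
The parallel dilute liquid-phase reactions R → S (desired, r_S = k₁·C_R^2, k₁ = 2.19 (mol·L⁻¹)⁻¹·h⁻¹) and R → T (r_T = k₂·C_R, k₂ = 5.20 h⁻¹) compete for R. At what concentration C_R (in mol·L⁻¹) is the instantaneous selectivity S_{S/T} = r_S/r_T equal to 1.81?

S_{S/T} = (k₁/k₂)·C_R ⇒ C_R = S·k₂/k₁.
= 1.81×5.20/2.19 = 4.30 mol·L⁻¹.

4.30 mol·L⁻¹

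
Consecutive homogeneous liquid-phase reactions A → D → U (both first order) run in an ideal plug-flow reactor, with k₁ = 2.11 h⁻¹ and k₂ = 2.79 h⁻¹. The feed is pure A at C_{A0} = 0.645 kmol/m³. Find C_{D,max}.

0.205 kmol/m³

Evaluating C_D at τ_opt = ln(k₂/k₁)/(k₂−k₁) gives C_{D,max}/C_{A0} = (k₁/k₂)^[k₂/(k₂−k₁)].
= (2.11/2.79)^(2.79/(2.79−2.11)) = (0.7563)^(4.103) = 0.3179.
C_{D,max} = 0.3179×0.645 = 0.205 kmol/m³.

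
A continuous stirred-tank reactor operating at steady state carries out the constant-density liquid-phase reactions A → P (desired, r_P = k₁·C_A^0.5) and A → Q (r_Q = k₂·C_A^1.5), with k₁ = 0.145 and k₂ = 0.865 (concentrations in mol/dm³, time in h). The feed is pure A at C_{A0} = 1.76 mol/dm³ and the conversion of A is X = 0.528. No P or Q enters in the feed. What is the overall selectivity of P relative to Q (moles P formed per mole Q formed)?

0.202

Exit C_A = C_{A0}(1−X) = 1.76×0.472 = 0.8307 mol/dm³.
A CSTR operates uniformly at the exit composition, giving r_P = 0.1322 and r_Q = 0.6549 (each k·C_A^n at C_A = 0.8307).
Overall selectivity = C_P/C_Q = r_Pτ/(r_Qτ) = r_P/r_Q = 0.202.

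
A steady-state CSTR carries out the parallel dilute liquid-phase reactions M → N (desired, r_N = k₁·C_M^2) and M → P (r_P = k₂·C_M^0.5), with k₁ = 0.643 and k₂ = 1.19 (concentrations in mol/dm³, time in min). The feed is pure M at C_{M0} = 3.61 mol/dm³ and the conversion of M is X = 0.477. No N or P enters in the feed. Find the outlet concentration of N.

1.01 mol/dm³

Exit C_M = C_{M0}(1−X) = 3.61×0.523 = 1.888 mol/dm³.
A CSTR operates uniformly at the exit composition, giving r_N = 2.292 and r_P = 1.635 (each k·C_M^n at C_M = 1.888).
Fraction of consumed M going to N: r_N/(r_N+r_P) = 0.5836.
C_N = 0.5836·C_{M0}·X = 0.5836×3.61×0.477 = 1.01 mol/dm³.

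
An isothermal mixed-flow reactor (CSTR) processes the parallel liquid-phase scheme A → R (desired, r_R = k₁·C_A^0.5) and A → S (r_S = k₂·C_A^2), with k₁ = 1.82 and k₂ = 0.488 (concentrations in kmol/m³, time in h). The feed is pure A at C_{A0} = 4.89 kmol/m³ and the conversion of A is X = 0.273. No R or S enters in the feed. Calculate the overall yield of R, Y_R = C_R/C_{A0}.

Exit C_A = C_{A0}(1−X) = 4.89×0.727 = 3.555 kmol/m³.
A CSTR operates uniformly at the exit composition, giving r_R = 3.432 and r_S = 6.167 (each k·C_A^n at C_A = 3.555).
Fraction of consumed A going to R: r_R/(r_R+r_S) = 0.3575.
C_R = 0.3575·C_{A0}·X = 0.3575×4.89×0.273 = 0.477 kmol/m³; Y_R = C_R/C_{A0} = 0.0976.

0.0976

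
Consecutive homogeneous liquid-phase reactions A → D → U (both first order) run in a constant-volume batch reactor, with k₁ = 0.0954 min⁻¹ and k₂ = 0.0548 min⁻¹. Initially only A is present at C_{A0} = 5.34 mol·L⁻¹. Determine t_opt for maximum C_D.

13.7 min

The intermediate peaks when r₁ = r₂, i.e. k₁e^(−k₁t) = k₂e^(−k₂t), giving t_opt = ln(k₂/k₁)/(k₂−k₁).
= ln(0.0548/0.0954)/(0.0548−0.0954) = ln(0.5744)/-0.04060 = -0.5544/-0.04060 = 13.7 min.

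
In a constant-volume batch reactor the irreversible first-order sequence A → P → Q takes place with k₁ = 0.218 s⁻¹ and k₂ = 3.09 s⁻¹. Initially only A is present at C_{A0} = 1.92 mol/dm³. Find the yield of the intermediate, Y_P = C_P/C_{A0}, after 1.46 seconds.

Solving the coupled first-order balances gives C_P(t) = [k₁/(k₂−k₁)]·C_{A0}·(e^(−k₁t) − e^(−k₂t)).
e^(−k₁t) = e^(−0.218×1.46) = e^(−0.3183) = 0.7274; e^(−k₂t) = e^(−4.511) = 0.01098.
C_P = 0.218×1.92/(3.09−0.218) × (0.7274−0.01098) = 0.1457×0.7164 = 0.1044 mol/dm³.
Y_P = C_P/C_{A0} = 0.1044/1.92 = 0.0544.

0.0544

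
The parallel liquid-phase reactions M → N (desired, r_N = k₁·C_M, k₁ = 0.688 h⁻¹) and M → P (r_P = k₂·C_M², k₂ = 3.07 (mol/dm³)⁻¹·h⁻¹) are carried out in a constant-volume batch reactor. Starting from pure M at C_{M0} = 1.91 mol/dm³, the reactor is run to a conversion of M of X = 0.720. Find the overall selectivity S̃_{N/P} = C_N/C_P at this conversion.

0.203

C_M = C_{M0}(1−X) = 0.5348 mol/dm³.
Along a PFR/batch, dC_N/dC_M = −r_N/(r_N+r_P) = −k₁/(k₁+k₂·C_M).
Integrating from C_{M0} to C_M: C_N = (0.688/3.07)·ln[(0.688+3.07·1.91)/(0.688+3.07·0.535)] = 0.2241·ln(6.552/2.330) = 0.2317 mol/dm³.
C_P = (C_{M0}−C_M)−C_N = 1.143 mol/dm³; S̃_{N/P} = 0.2317/1.143 = 0.203.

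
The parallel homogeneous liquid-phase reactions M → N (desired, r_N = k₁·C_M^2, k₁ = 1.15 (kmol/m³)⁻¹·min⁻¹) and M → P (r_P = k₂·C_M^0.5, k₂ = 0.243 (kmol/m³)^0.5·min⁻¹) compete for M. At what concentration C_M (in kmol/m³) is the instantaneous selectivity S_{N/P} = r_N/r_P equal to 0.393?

S_{N/P} = (k₁/k₂)·C_M^1.5 ⇒ C_M = (S·k₂/k₁)^(1/1.5).
= (0.393×0.243/1.15)^(0.6667) = (0.08304)^(0.6667) = 0.190 kmol/m³.

0.190 kmol/m³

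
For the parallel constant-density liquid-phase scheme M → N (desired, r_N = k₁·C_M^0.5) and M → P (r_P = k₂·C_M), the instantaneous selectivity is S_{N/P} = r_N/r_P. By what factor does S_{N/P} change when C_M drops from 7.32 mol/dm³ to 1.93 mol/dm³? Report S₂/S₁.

S_{N/P} = (k₁/k₂)·C_M^-0.5, so S₂/S₁ = (C_{M,2}/C_{M,1})^-0.5.
= (1.93/7.32)^(-0.5) = (0.2637)^(-0.5) = 1.95.

1.95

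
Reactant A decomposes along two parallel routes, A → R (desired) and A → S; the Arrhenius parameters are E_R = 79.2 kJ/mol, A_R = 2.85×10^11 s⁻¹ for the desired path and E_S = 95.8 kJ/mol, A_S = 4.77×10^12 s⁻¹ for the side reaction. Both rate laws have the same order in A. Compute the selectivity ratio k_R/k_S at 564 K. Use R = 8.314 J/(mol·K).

2.06

k_R/k_S = (A_R/A_S)·exp[−(E_R−E_S)/(RT)] = (A_R/A_S)·exp[(E_S−E_R)/(RT)].
(E_S−E_R)/(RT) = (95.8−79.2)×10³/(8.314×564) = 16600/4689 = 3.540.
k_R/k_S = (2.85×10^11/4.77×10^12)·exp(3.540) = 0.05975 × 34.47 = 2.06.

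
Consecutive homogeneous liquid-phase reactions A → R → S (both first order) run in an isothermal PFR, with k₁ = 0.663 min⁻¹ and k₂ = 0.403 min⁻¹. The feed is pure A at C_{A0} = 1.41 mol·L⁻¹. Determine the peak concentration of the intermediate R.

0.652 mol·L⁻¹

Evaluating C_R at τ_opt = ln(k₂/k₁)/(k₂−k₁) gives C_{R,max}/C_{A0} = (k₁/k₂)^[k₂/(k₂−k₁)].
= (0.663/0.403)^(0.403/(0.403−0.663)) = (1.645)^(-1.550) = 0.4622.
C_{R,max} = 0.4622×1.41 = 0.652 mol·L⁻¹.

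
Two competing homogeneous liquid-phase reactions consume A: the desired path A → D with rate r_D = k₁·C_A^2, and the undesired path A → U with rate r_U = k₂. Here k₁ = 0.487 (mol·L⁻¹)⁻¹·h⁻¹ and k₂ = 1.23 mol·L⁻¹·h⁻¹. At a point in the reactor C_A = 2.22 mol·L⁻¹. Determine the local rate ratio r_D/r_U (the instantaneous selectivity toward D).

S_{D/U} = r_D/r_U = (k₁·C_A^2)/(k₂) = (k₁/k₂)·C_A^2.
= (0.487×2.220^2) / (1.23) = 2.400/1.230 = 1.95.
Since the desired path is higher order in A, keeping C_A high (PFR or concentrated feed) favours D.

1.95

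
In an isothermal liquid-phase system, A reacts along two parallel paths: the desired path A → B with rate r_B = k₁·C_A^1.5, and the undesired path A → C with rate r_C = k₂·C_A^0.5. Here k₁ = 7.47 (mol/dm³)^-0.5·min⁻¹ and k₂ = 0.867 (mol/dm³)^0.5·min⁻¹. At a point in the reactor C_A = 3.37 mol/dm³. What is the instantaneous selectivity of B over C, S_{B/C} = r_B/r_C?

S_{B/C} = r_B/r_C = (k₁·C_A^1.5)/(k₂·C_A^0.5) = (k₁/k₂)·C_A.
= (7.47×3.370^1.5) / (0.867×3.370^0.5) = 46.21/1.592 = 29.0.
Since the desired path is higher order in A, keeping C_A high (PFR or concentrated feed) favours B.

29.0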